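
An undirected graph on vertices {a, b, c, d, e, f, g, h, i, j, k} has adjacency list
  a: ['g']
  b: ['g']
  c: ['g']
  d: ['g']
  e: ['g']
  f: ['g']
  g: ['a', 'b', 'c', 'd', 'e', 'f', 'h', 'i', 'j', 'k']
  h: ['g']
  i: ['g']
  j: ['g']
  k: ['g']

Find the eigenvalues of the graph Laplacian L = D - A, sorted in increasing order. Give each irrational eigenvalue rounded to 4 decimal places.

[0, 1, 1, 1, 1, 1, 1, 1, 1, 1, 11]

With the vertex order [a, b, c, d, e, f, g, h, i, j, k], the degrees are [1, 1, 1, 1, 1, 1, 10, 1, 1, 1, 1], giving D = diag(1, 1, 1, 1, 1, 1, 10, 1, 1, 1, 1) and L = D - A. Since every row of L sums to 0, the all-ones vector is in the kernel and 0 is an eigenvalue. By the matrix-tree theorem the graph has (1/11) * product of the nonzero eigenvalues = 1 spanning tree. The eigenvalues sum to 20, which equals trace(L) = 2|E|.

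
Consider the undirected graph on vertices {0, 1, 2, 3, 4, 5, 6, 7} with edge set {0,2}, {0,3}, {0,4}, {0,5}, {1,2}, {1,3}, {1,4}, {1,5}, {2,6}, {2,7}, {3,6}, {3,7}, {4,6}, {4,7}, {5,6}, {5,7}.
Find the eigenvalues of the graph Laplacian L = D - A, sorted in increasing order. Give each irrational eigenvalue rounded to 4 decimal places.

[0, 4, 4, 4, 4, 4, 4, 8]

With the vertex order [0, 1, 2, 3, 4, 5, 6, 7], the degrees are [4, 4, 4, 4, 4, 4, 4, 4], giving D = diag(4, 4, 4, 4, 4, 4, 4, 4) and L = D - A. L is symmetric positive semidefinite, so every eigenvalue is real and nonnegative. By the matrix-tree theorem the graph has (1/8) * product of the nonzero eigenvalues = 4096 spanning trees. The eigenvalues sum to 32, which equals trace(L) = 2|E|.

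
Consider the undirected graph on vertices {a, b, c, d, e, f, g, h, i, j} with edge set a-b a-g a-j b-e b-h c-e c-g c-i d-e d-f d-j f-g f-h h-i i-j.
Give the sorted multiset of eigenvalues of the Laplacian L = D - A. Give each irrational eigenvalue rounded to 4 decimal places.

[0, 2, 2, 2, 2, 2, 5, 5, 5, 5]

Each diagonal entry of L is the vertex degree and each off-diagonal entry is -1 where an edge is present, 0 otherwise; in the order [a, b, c, d, e, f, g, h, i, j] the diagonal is [3, 3, 3, 3, 3, 3, 3, 3, 3, 3]. Since every row of L sums to 0, the all-ones vector is in the kernel and 0 is an eigenvalue. By the matrix-tree theorem the graph has (1/10) * product of the nonzero eigenvalues = 2000 spanning trees. There is one zero in the spectrum, matching the 1 component.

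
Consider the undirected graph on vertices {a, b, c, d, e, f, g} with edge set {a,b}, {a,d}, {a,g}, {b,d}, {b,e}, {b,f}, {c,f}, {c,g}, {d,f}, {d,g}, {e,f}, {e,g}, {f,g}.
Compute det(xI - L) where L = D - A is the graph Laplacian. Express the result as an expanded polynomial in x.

With the vertex order [a, b, c, d, e, f, g], the degrees are [3, 4, 2, 4, 3, 5, 5], giving D = diag(3, 4, 2, 4, 3, 5, 5) and L = D - A. L has integer entries, so p(x) = det(xI - L) has integer coefficients. Expanding the determinant yields x^7 - 26x^6 + 273x^5 - 1476x^4 + 4314x^3 - 6428x^2 + 3794x. Since p(0) = det(-L) = 0, x divides p(x). By the matrix-tree theorem the graph has (1/7) * product of the nonzero eigenvalues = 542 spanning trees. The eigenvalues sum to 26, which equals trace(L) = 2|E|.

x^7 - 26x^6 + 273x^5 - 1476x^4 + 4314x^3 - 6428x^2 + 3794x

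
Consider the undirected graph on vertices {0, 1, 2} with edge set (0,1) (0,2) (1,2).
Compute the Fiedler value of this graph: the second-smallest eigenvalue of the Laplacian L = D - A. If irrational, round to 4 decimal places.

3

With the vertex order [0, 1, 2], the degrees are [2, 2, 2], giving D = diag(2, 2, 2) and L = D - A. Computing the eigenvalues of L and sorting gives [0, 3, 3]. The Fiedler value lambda_2 = 3 is strictly positive, so the graph is connected. The eigenvalues sum to 6, which equals trace(L) = 2|E|. The largest eigenvalue, 3, is at most the vertex count 3.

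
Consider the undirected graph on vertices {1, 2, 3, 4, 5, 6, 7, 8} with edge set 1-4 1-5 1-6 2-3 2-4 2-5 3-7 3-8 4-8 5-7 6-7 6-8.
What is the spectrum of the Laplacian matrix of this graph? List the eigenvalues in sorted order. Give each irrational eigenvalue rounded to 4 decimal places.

[0, 2, 2, 2, 4, 4, 4, 6]

Reading degrees in the order [1, 2, 3, 4, 5, 6, 7, 8] gives [3, 3, 3, 3, 3, 3, 3, 3]; set D = diag(3, 3, 3, 3, 3, 3, 3, 3) and form L = D - A. The multiplicity of 0 as a Laplacian eigenvalue equals the number of connected components. There is one zero in the spectrum, matching the 1 component.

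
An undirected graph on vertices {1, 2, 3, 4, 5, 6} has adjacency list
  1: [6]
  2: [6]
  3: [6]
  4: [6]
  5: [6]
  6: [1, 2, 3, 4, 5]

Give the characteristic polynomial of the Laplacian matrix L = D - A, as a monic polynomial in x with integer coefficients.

x^6 - 10x^5 + 30x^4 - 40x^3 + 25x^2 - 6x

Reading degrees in the order [1, 2, 3, 4, 5, 6] gives [1, 1, 1, 1, 1, 5]; set D = diag(1, 1, 1, 1, 1, 5) and form L = D - A. L has integer entries, so p(x) = det(xI - L) has integer coefficients. Expanding the determinant yields x^6 - 10x^5 + 30x^4 - 40x^3 + 25x^2 - 6x. The constant term is 0 because L is singular (the all-ones vector lies in its kernel). The eigenvalues sum to 10, which equals trace(L) = 2|E|. By the matrix-tree theorem the graph has (1/6) * product of the nonzero eigenvalues = 1 spanning tree.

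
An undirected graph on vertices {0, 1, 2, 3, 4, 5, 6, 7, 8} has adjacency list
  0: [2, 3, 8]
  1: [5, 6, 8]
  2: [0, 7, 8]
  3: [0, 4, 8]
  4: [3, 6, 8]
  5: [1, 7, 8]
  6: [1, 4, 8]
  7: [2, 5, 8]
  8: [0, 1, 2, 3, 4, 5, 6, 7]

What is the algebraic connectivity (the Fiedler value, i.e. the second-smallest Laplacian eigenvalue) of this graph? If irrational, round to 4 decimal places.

Each diagonal entry of L is the vertex degree and each off-diagonal entry is -1 where an edge is present, 0 otherwise; in the order [0, 1, 2, 3, 4, 5, 6, 7, 8] the diagonal is [3, 3, 3, 3, 3, 3, 3, 3, 8]. The sorted Laplacian eigenvalues are [0, 1.5858, 1.5858, 3, 3, 4.4142, 4.4142, 5, 9]; the algebraic connectivity is the second entry, 1.5858. There is one zero in the spectrum, matching the 1 component.

1.5858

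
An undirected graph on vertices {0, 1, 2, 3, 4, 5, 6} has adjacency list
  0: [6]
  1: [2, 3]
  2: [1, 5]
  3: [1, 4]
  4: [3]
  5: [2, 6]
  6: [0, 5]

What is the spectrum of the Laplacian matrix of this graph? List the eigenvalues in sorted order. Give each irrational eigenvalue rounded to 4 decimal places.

With the vertex order [0, 1, 2, 3, 4, 5, 6], the degrees are [1, 2, 2, 2, 1, 2, 2], giving D = diag(1, 2, 2, 2, 1, 2, 2) and L = D - A. The multiplicity of 0 as a Laplacian eigenvalue equals the number of connected components. The single zero eigenvalue shows the graph is connected. By the matrix-tree theorem the graph has (1/7) * product of the nonzero eigenvalues = 1 spanning tree.

[0, 0.1981, 0.7530, 1.5550, 2.4450, 3.2470, 3.8019]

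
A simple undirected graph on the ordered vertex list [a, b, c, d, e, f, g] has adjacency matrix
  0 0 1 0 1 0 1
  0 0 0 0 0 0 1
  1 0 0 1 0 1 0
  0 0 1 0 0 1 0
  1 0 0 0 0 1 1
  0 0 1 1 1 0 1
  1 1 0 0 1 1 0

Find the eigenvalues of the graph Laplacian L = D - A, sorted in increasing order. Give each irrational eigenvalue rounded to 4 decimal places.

Each diagonal entry of L is the vertex degree and each off-diagonal entry is -1 where an edge is present, 0 otherwise; in the order [a, b, c, d, e, f, g] the diagonal is [3, 1, 3, 2, 3, 4, 4]. Since every row of L sums to 0, the all-ones vector is in the kernel and 0 is an eigenvalue. The single zero eigenvalue shows the graph is connected. There is one zero in the spectrum, matching the 1 component.

[0, 0.8005, 1.6911, 3.0754, 4, 4.6610, 5.7720]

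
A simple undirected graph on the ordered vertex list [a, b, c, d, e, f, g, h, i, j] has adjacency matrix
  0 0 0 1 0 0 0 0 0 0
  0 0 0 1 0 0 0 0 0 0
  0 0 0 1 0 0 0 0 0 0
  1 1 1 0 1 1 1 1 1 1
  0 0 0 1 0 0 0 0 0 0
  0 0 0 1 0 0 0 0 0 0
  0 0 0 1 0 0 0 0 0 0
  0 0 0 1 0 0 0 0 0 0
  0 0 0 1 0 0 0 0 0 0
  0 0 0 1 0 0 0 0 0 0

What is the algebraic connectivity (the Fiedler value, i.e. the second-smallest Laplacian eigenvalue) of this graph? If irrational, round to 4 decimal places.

Each diagonal entry of L is the vertex degree and each off-diagonal entry is -1 where an edge is present, 0 otherwise; in the order [a, b, c, d, e, f, g, h, i, j] the diagonal is [1, 1, 1, 9, 1, 1, 1, 1, 1, 1]. The smallest Laplacian eigenvalue is always 0. The next one, lambda_2 = 1, measures how hard the graph is to disconnect: larger values mean better connectivity. There is one zero in the spectrum, matching the 1 component.

1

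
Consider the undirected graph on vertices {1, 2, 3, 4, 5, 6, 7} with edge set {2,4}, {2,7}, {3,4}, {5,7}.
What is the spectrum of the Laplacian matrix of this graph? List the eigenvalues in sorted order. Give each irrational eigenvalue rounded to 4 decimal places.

With the vertex order [1, 2, 3, 4, 5, 6, 7], the degrees are [0, 2, 1, 2, 1, 0, 2], giving D = diag(0, 2, 1, 2, 1, 0, 2) and L = D - A. L is symmetric positive semidefinite, so every eigenvalue is real and nonnegative. The 3 zero eigenvalues correspond to the 3 connected components. The eigenvalues sum to 8, which equals trace(L) = 2|E|.

[0, 0, 0, 0.3820, 1.3820, 2.6180, 3.6180]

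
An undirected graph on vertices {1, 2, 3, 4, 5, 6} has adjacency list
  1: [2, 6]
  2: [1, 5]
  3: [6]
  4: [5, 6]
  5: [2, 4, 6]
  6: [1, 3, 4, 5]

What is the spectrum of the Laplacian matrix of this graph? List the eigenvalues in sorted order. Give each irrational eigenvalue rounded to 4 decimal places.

[0, 0.8817, 1.4506, 2.5341, 3.8647, 5.2688]

With the vertex order [1, 2, 3, 4, 5, 6], the degrees are [2, 2, 1, 2, 3, 4], giving D = diag(2, 2, 1, 2, 3, 4) and L = D - A. Diagonalising L (or applying a numerical eigensolver to the 6x6 matrix) gives the spectrum above. By the matrix-tree theorem the graph has (1/6) * product of the nonzero eigenvalues = 11 spanning trees. The eigenvalues sum to 14, which equals trace(L) = 2|E|.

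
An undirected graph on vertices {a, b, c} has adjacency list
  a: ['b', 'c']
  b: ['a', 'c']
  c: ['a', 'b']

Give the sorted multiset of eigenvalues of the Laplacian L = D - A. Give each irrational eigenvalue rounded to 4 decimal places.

[0, 3, 3]

Reading degrees in the order [a, b, c] gives [2, 2, 2]; set D = diag(2, 2, 2) and form L = D - A. Since every row of L sums to 0, the all-ones vector is in the kernel and 0 is an eigenvalue. By the matrix-tree theorem the graph has (1/3) * product of the nonzero eigenvalues = 3 spanning trees.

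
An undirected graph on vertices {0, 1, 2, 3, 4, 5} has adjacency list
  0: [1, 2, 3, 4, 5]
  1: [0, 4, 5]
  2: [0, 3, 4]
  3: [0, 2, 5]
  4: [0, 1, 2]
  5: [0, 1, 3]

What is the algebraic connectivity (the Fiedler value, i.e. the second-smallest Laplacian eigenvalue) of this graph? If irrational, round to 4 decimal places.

With the vertex order [0, 1, 2, 3, 4, 5], the degrees are [5, 3, 3, 3, 3, 3], giving D = diag(5, 3, 3, 3, 3, 3) and L = D - A. The sorted Laplacian eigenvalues are [0, 2.3820, 2.3820, 4.6180, 4.6180, 6]; the algebraic connectivity is the second entry, 2.3820. There is one zero in the spectrum, matching the 1 component.

2.3820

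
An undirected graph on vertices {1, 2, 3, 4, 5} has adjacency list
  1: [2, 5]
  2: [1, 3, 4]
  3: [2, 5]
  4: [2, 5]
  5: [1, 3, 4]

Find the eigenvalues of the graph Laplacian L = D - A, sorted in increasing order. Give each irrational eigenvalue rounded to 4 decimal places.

[0, 2, 2, 3, 5]

Reading degrees in the order [1, 2, 3, 4, 5] gives [2, 3, 2, 2, 3]; set D = diag(2, 3, 2, 2, 3) and form L = D - A. Since every row of L sums to 0, the all-ones vector is in the kernel and 0 is an eigenvalue. The single zero eigenvalue shows the graph is connected. By the matrix-tree theorem the graph has (1/5) * product of the nonzero eigenvalues = 12 spanning trees.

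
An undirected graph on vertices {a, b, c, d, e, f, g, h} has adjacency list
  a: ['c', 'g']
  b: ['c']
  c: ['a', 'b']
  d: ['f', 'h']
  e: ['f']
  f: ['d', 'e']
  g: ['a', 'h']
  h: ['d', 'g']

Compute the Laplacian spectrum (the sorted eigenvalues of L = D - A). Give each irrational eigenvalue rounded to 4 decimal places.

[0, 0.1522, 0.5858, 1.2346, 2, 2.7654, 3.4142, 3.8478]

With the vertex order [a, b, c, d, e, f, g, h], the degrees are [2, 1, 2, 2, 1, 2, 2, 2], giving D = diag(2, 1, 2, 2, 1, 2, 2, 2) and L = D - A. L is symmetric positive semidefinite, so every eigenvalue is real and nonnegative. The single zero eigenvalue shows the graph is connected.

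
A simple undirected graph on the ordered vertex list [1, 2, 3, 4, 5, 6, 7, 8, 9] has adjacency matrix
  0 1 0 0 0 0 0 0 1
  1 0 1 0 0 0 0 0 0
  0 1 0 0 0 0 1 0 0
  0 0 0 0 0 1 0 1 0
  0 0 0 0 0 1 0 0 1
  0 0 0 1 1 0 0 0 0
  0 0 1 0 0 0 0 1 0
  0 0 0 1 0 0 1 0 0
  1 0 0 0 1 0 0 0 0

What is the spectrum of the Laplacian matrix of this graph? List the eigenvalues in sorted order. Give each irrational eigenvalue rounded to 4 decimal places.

Each diagonal entry of L is the vertex degree and each off-diagonal entry is -1 where an edge is present, 0 otherwise; in the order [1, 2, 3, 4, 5, 6, 7, 8, 9] the diagonal is [2, 2, 2, 2, 2, 2, 2, 2, 2]. L is symmetric positive semidefinite, so every eigenvalue is real and nonnegative. The single zero eigenvalue shows the graph is connected. The largest eigenvalue, 3.8794, is at most the vertex count 9. By the matrix-tree theorem the graph has (1/9) * product of the nonzero eigenvalues = 9 spanning trees.

[0, 0.4679, 0.4679, 1.6527, 1.6527, 3, 3, 3.8794, 3.8794]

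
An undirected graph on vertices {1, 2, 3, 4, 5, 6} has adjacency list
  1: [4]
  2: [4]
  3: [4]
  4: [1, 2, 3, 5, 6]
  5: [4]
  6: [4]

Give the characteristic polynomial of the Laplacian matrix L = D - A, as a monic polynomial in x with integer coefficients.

x^6 - 10x^5 + 30x^4 - 40x^3 + 25x^2 - 6x

Reading degrees in the order [1, 2, 3, 4, 5, 6] gives [1, 1, 1, 5, 1, 1]; set D = diag(1, 1, 1, 5, 1, 1) and form L = D - A. Computing det(xI - L) by cofactor expansion (or equivalently via sum-over-permutations) gives x^6 - 10x^5 + 30x^4 - 40x^3 + 25x^2 - 6x. The coefficient of x^5 equals -trace(L) = -10, matching the sum of degrees. There is one zero in the spectrum, matching the 1 component. The largest eigenvalue, 6, is at most the vertex count 6.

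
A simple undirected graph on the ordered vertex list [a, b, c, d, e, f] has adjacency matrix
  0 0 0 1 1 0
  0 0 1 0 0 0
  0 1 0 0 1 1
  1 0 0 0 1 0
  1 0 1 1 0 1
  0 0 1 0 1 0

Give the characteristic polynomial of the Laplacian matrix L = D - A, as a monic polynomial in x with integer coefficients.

Reading degrees in the order [a, b, c, d, e, f] gives [2, 1, 3, 2, 4, 2]; set D = diag(2, 1, 3, 2, 4, 2) and form L = D - A. L has integer entries, so p(x) = det(xI - L) has integer coefficients. Expanding the determinant yields x^6 - 14x^5 + 72x^4 - 166x^3 + 165x^2 - 54x. The constant term is 0 because L is singular (the all-ones vector lies in its kernel). The largest eigenvalue, 5.1071, is at most the vertex count 6.

x^6 - 14x^5 + 72x^4 - 166x^3 + 165x^2 - 54x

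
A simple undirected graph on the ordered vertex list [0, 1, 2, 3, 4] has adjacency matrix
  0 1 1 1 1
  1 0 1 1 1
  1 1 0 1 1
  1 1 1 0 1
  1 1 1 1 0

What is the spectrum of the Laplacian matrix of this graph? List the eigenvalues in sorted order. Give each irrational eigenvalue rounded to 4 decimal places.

Each diagonal entry of L is the vertex degree and each off-diagonal entry is -1 where an edge is present, 0 otherwise; in the order [0, 1, 2, 3, 4] the diagonal is [4, 4, 4, 4, 4]. The multiplicity of 0 as a Laplacian eigenvalue equals the number of connected components. The single zero eigenvalue shows the graph is connected. By the matrix-tree theorem the graph has (1/5) * product of the nonzero eigenvalues = 125 spanning trees. The eigenvalues sum to 20, which equals trace(L) = 2|E|.

[0, 5, 5, 5, 5]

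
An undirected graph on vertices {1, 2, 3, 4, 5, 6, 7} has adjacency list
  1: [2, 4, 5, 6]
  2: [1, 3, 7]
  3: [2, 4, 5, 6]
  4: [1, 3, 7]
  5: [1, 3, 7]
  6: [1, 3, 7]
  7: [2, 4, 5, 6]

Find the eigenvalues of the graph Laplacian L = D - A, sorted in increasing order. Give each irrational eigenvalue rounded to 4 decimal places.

[0, 3, 3, 3, 4, 4, 7]

Reading degrees in the order [1, 2, 3, 4, 5, 6, 7] gives [4, 3, 4, 3, 3, 3, 4]; set D = diag(4, 3, 4, 3, 3, 3, 4) and form L = D - A. The multiplicity of 0 as a Laplacian eigenvalue equals the number of connected components. The eigenvalues sum to 24, which equals trace(L) = 2|E|.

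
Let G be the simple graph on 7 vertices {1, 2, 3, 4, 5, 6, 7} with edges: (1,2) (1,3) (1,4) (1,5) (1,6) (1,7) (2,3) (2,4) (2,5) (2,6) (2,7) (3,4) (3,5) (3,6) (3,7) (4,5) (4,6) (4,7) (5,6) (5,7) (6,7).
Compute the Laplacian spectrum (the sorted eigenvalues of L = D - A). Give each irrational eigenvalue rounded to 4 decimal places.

Reading degrees in the order [1, 2, 3, 4, 5, 6, 7] gives [6, 6, 6, 6, 6, 6, 6]; set D = diag(6, 6, 6, 6, 6, 6, 6) and form L = D - A. The multiplicity of 0 as a Laplacian eigenvalue equals the number of connected components. The single zero eigenvalue shows the graph is connected. The largest eigenvalue, 7, is at most the vertex count 7.

[0, 7, 7, 7, 7, 7, 7]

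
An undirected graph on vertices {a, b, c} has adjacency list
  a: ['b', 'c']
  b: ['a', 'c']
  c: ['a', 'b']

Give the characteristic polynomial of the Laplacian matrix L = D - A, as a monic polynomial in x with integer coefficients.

x^3 - 6x^2 + 9x

With the vertex order [a, b, c], the degrees are [2, 2, 2], giving D = diag(2, 2, 2) and L = D - A. The eigenvalues of L are [0, 3, 3]; the characteristic polynomial is the product of (x - lambda_i), which multiplies out to x^3 - 6x^2 + 9x. Since p(0) = det(-L) = 0, x divides p(x). By the matrix-tree theorem the graph has (1/3) * product of the nonzero eigenvalues = 3 spanning trees.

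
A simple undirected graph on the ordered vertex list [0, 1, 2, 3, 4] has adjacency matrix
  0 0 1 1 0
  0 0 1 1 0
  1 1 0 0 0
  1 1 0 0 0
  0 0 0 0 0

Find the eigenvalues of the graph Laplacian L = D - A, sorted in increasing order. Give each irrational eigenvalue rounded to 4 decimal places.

[0, 0, 2, 2, 4]

Reading degrees in the order [0, 1, 2, 3, 4] gives [2, 2, 2, 2, 0]; set D = diag(2, 2, 2, 2, 0) and form L = D - A. Diagonalising L (or applying a numerical eigensolver to the 5x5 matrix) gives the spectrum above. The 2 zero eigenvalues correspond to the 2 connected components. The largest eigenvalue, 4, is at most the vertex count 5.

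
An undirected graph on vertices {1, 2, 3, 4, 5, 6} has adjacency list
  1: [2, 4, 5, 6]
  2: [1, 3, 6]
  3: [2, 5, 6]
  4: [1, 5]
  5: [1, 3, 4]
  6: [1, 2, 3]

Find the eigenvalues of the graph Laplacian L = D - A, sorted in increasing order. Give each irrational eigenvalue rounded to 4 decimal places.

[0, 1.4384, 3, 4, 4, 5.5616]

Reading degrees in the order [1, 2, 3, 4, 5, 6] gives [4, 3, 3, 2, 3, 3]; set D = diag(4, 3, 3, 2, 3, 3) and form L = D - A. L is symmetric positive semidefinite, so every eigenvalue is real and nonnegative.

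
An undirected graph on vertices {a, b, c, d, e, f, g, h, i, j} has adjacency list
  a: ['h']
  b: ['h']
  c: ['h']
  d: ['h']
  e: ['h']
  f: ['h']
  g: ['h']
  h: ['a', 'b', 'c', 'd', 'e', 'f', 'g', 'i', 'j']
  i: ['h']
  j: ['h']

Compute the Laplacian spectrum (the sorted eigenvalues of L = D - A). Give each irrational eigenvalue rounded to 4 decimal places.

[0, 1, 1, 1, 1, 1, 1, 1, 1, 10]

With the vertex order [a, b, c, d, e, f, g, h, i, j], the degrees are [1, 1, 1, 1, 1, 1, 1, 9, 1, 1], giving D = diag(1, 1, 1, 1, 1, 1, 1, 9, 1, 1) and L = D - A. The multiplicity of 0 as a Laplacian eigenvalue equals the number of connected components. The single zero eigenvalue shows the graph is connected. By the matrix-tree theorem the graph has (1/10) * product of the nonzero eigenvalues = 1 spanning tree. The largest eigenvalue, 10, is at most the vertex count 10.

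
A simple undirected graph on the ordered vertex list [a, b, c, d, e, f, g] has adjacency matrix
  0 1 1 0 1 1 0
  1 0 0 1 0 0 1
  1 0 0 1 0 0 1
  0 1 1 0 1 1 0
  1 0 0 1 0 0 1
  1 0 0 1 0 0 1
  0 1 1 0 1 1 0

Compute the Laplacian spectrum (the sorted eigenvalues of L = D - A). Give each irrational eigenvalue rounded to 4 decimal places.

Reading degrees in the order [a, b, c, d, e, f, g] gives [4, 3, 3, 4, 3, 3, 4]; set D = diag(4, 3, 3, 4, 3, 3, 4) and form L = D - A. L is symmetric positive semidefinite, so every eigenvalue is real and nonnegative. There is one zero in the spectrum, matching the 1 component.

[0, 3, 3, 3, 4, 4, 7]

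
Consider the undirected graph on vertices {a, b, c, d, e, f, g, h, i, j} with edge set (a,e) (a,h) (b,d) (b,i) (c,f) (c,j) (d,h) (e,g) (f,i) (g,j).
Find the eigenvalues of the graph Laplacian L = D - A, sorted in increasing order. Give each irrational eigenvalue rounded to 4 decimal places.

[0, 0.3820, 0.3820, 1.3820, 1.3820, 2.6180, 2.6180, 3.6180, 3.6180, 4]

Reading degrees in the order [a, b, c, d, e, f, g, h, i, j] gives [2, 2, 2, 2, 2, 2, 2, 2, 2, 2]; set D = diag(2, 2, 2, 2, 2, 2, 2, 2, 2, 2) and form L = D - A. L is symmetric positive semidefinite, so every eigenvalue is real and nonnegative. There is one zero in the spectrum, matching the 1 component. By the matrix-tree theorem the graph has (1/10) * product of the nonzero eigenvalues = 10 spanning trees.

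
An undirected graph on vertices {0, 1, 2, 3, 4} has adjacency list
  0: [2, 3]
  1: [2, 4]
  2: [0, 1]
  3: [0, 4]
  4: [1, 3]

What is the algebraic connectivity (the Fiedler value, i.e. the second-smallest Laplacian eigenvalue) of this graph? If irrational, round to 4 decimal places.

1.3820

With the vertex order [0, 1, 2, 3, 4], the degrees are [2, 2, 2, 2, 2], giving D = diag(2, 2, 2, 2, 2) and L = D - A. The smallest Laplacian eigenvalue is always 0. The next one, lambda_2 = 1.3820, measures how hard the graph is to disconnect: larger values mean better connectivity. There is one zero in the spectrum, matching the 1 component. The largest eigenvalue, 3.6180, is at most the vertex count 5.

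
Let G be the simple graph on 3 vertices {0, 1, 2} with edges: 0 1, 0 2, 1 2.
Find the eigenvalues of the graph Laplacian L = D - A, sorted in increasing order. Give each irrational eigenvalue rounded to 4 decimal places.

Reading degrees in the order [0, 1, 2] gives [2, 2, 2]; set D = diag(2, 2, 2) and form L = D - A. The multiplicity of 0 as a Laplacian eigenvalue equals the number of connected components. The eigenvalues sum to 6, which equals trace(L) = 2|E|. There is one zero in the spectrum, matching the 1 component.

[0, 3, 3]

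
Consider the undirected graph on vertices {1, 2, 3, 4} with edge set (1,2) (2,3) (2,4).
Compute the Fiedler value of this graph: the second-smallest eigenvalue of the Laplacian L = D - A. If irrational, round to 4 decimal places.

Reading degrees in the order [1, 2, 3, 4] gives [1, 3, 1, 1]; set D = diag(1, 3, 1, 1) and form L = D - A. Computing the eigenvalues of L and sorting gives [0, 1, 1, 4]. The Fiedler value lambda_2 = 1 is strictly positive, so the graph is connected. The eigenvalues sum to 6, which equals trace(L) = 2|E|.

1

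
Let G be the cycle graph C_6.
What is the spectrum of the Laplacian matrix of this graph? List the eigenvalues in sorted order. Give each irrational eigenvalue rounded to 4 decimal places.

[0, 1, 1, 3, 3, 4]

The graph has 6 vertices and degree multiset [2, 2, 2, 2, 2, 2]; D is the diagonal matrix of degrees and L = D - A. L is symmetric positive semidefinite, so every eigenvalue is real and nonnegative. The single zero eigenvalue shows the graph is connected.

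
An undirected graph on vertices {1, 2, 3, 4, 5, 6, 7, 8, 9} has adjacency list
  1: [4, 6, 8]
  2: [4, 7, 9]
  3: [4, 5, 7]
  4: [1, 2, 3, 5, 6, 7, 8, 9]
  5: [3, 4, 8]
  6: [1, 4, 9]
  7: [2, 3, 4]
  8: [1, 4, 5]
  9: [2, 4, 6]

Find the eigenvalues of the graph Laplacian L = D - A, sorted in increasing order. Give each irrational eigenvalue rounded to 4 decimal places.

[0, 1.5858, 1.5858, 3, 3, 4.4142, 4.4142, 5, 9]

With the vertex order [1, 2, 3, 4, 5, 6, 7, 8, 9], the degrees are [3, 3, 3, 8, 3, 3, 3, 3, 3], giving D = diag(3, 3, 3, 8, 3, 3, 3, 3, 3) and L = D - A. L is symmetric positive semidefinite, so every eigenvalue is real and nonnegative. The single zero eigenvalue shows the graph is connected.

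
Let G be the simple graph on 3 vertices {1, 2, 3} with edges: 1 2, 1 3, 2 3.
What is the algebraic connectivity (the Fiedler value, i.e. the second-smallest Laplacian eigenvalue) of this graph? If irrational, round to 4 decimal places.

Each diagonal entry of L is the vertex degree and each off-diagonal entry is -1 where an edge is present, 0 otherwise; in the order [1, 2, 3] the diagonal is [2, 2, 2]. Computing the eigenvalues of L and sorting gives [0, 3, 3]. The Fiedler value lambda_2 = 3 is strictly positive, so the graph is connected. The eigenvalues sum to 6, which equals trace(L) = 2|E|. The largest eigenvalue, 3, is at most the vertex count 3.

3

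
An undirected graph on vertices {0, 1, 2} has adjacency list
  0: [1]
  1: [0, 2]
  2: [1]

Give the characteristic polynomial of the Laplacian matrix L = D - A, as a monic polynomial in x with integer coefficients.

Each diagonal entry of L is the vertex degree and each off-diagonal entry is -1 where an edge is present, 0 otherwise; in the order [0, 1, 2] the diagonal is [1, 2, 1]. L has integer entries, so p(x) = det(xI - L) has integer coefficients. Expanding the determinant yields x^3 - 4x^2 + 3x. The coefficient of x^2 equals -trace(L) = -4, matching the sum of degrees. The eigenvalues sum to 4, which equals trace(L) = 2|E|.

x^3 - 4x^2 + 3x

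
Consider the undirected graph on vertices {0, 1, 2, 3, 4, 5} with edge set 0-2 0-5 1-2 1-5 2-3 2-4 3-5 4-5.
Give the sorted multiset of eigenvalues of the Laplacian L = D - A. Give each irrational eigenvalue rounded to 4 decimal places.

Each diagonal entry of L is the vertex degree and each off-diagonal entry is -1 where an edge is present, 0 otherwise; in the order [0, 1, 2, 3, 4, 5] the diagonal is [2, 2, 4, 2, 2, 4]. L is symmetric positive semidefinite, so every eigenvalue is real and nonnegative. The single zero eigenvalue shows the graph is connected. By the matrix-tree theorem the graph has (1/6) * product of the nonzero eigenvalues = 32 spanning trees.

[0, 2, 2, 2, 4, 6]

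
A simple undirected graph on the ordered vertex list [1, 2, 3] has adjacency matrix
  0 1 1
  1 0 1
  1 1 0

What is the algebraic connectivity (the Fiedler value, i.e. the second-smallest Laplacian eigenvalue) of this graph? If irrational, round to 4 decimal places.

3

Reading degrees in the order [1, 2, 3] gives [2, 2, 2]; set D = diag(2, 2, 2) and form L = D - A. Computing the eigenvalues of L and sorting gives [0, 3, 3]. The Fiedler value lambda_2 = 3 is strictly positive, so the graph is connected. By the matrix-tree theorem the graph has (1/3) * product of the nonzero eigenvalues = 3 spanning trees.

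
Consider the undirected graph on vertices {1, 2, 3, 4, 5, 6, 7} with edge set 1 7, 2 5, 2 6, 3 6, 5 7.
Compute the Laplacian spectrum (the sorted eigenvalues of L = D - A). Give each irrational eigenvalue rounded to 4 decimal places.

Reading degrees in the order [1, 2, 3, 4, 5, 6, 7] gives [1, 2, 1, 0, 2, 2, 2]; set D = diag(1, 2, 1, 0, 2, 2, 2) and form L = D - A. Since every row of L sums to 0, the all-ones vector is in the kernel and 0 is an eigenvalue. The 2 zero eigenvalues correspond to the 2 connected components. The eigenvalues sum to 10, which equals trace(L) = 2|E|. The largest eigenvalue, 3.7321, is at most the vertex count 7.

[0, 0, 0.2679, 1, 2, 3, 3.7321]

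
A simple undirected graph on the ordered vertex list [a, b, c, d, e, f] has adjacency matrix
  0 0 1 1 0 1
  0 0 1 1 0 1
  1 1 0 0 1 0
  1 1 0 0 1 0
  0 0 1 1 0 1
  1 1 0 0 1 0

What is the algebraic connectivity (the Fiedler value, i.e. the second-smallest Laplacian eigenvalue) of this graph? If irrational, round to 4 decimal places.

With the vertex order [a, b, c, d, e, f], the degrees are [3, 3, 3, 3, 3, 3], giving D = diag(3, 3, 3, 3, 3, 3) and L = D - A. Computing the eigenvalues of L and sorting gives [0, 3, 3, 3, 3, 6]. The Fiedler value lambda_2 = 3 is strictly positive, so the graph is connected. By the matrix-tree theorem the graph has (1/6) * product of the nonzero eigenvalues = 81 spanning trees. The largest eigenvalue, 6, is at most the vertex count 6.

3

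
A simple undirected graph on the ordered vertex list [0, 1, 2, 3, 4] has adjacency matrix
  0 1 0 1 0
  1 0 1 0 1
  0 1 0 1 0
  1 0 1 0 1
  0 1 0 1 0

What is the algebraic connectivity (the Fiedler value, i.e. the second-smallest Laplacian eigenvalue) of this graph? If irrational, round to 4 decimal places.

2

With the vertex order [0, 1, 2, 3, 4], the degrees are [2, 3, 2, 3, 2], giving D = diag(2, 3, 2, 3, 2) and L = D - A. The smallest Laplacian eigenvalue is always 0. The next one, lambda_2 = 2, measures how hard the graph is to disconnect: larger values mean better connectivity.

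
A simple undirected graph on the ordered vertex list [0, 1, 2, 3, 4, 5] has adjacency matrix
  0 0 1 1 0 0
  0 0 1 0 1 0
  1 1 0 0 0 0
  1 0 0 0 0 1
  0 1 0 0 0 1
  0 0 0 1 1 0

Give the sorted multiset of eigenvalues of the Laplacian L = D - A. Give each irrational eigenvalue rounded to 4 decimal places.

Each diagonal entry of L is the vertex degree and each off-diagonal entry is -1 where an edge is present, 0 otherwise; in the order [0, 1, 2, 3, 4, 5] the diagonal is [2, 2, 2, 2, 2, 2]. Since every row of L sums to 0, the all-ones vector is in the kernel and 0 is an eigenvalue. The single zero eigenvalue shows the graph is connected. The largest eigenvalue, 4, is at most the vertex count 6.

[0, 1, 1, 3, 3, 4]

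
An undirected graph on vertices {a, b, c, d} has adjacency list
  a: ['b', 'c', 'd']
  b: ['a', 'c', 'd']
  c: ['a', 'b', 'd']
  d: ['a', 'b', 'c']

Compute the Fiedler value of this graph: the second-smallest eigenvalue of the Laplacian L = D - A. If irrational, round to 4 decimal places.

4

Reading degrees in the order [a, b, c, d] gives [3, 3, 3, 3]; set D = diag(3, 3, 3, 3) and form L = D - A. The smallest Laplacian eigenvalue is always 0. The next one, lambda_2 = 4, measures how hard the graph is to disconnect: larger values mean better connectivity. The largest eigenvalue, 4, is at most the vertex count 4. There is one zero in the spectrum, matching the 1 component.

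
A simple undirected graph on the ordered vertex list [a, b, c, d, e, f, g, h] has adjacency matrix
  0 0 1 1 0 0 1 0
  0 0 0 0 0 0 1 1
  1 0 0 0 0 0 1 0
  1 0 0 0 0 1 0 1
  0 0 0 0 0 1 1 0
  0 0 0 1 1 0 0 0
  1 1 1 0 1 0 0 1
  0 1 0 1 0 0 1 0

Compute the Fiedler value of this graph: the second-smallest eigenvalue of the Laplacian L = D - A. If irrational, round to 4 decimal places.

Reading degrees in the order [a, b, c, d, e, f, g, h] gives [3, 2, 2, 3, 2, 2, 5, 3]; set D = diag(3, 2, 2, 3, 2, 2, 5, 3) and form L = D - A. The smallest Laplacian eigenvalue is always 0. The next one, lambda_2 = 1.0250, measures how hard the graph is to disconnect: larger values mean better connectivity. The eigenvalues sum to 22, which equals trace(L) = 2|E|.

1.0250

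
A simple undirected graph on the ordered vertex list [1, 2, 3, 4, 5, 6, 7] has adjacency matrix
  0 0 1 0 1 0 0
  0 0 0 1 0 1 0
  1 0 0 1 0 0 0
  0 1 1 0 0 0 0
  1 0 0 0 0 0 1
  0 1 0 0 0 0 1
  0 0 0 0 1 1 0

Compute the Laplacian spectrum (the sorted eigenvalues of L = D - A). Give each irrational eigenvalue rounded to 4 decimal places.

[0, 0.7530, 0.7530, 2.4450, 2.4450, 3.8019, 3.8019]

With the vertex order [1, 2, 3, 4, 5, 6, 7], the degrees are [2, 2, 2, 2, 2, 2, 2], giving D = diag(2, 2, 2, 2, 2, 2, 2) and L = D - A. Since every row of L sums to 0, the all-ones vector is in the kernel and 0 is an eigenvalue. The single zero eigenvalue shows the graph is connected. By the matrix-tree theorem the graph has (1/7) * product of the nonzero eigenvalues = 7 spanning trees. There is one zero in the spectrum, matching the 1 component.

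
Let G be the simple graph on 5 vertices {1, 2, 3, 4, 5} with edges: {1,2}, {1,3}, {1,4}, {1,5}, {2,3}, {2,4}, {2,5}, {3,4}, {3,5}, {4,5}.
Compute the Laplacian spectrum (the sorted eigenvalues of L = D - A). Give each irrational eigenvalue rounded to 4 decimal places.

Reading degrees in the order [1, 2, 3, 4, 5] gives [4, 4, 4, 4, 4]; set D = diag(4, 4, 4, 4, 4) and form L = D - A. Since every row of L sums to 0, the all-ones vector is in the kernel and 0 is an eigenvalue. The eigenvalues sum to 20, which equals trace(L) = 2|E|.

[0, 5, 5, 5, 5]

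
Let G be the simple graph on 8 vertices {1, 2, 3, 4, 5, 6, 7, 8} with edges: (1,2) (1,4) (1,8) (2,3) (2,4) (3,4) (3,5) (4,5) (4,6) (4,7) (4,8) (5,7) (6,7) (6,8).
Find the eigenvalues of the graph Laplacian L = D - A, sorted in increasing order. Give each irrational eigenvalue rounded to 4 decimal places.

Reading degrees in the order [1, 2, 3, 4, 5, 6, 7, 8] gives [3, 3, 3, 7, 3, 3, 3, 3]; set D = diag(3, 3, 3, 7, 3, 3, 3, 3) and form L = D - A. Diagonalising L (or applying a numerical eigensolver to the 8x8 matrix) gives the spectrum above. The eigenvalues sum to 28, which equals trace(L) = 2|E|.

[0, 1.7530, 1.7530, 3.4450, 3.4450, 4.8019, 4.8019, 8]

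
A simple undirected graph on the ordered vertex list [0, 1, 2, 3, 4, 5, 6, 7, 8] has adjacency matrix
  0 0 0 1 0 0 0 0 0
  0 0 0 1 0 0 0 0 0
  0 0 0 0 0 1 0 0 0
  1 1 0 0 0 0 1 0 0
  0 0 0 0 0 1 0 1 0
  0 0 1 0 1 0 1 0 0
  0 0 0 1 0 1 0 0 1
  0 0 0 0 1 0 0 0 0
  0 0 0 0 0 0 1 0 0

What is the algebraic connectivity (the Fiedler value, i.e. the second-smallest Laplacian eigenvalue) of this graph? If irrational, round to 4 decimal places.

With the vertex order [0, 1, 2, 3, 4, 5, 6, 7, 8], the degrees are [1, 1, 1, 3, 2, 3, 3, 1, 1], giving D = diag(1, 1, 1, 3, 2, 3, 3, 1, 1) and L = D - A. The smallest Laplacian eigenvalue is always 0. The next one, lambda_2 = 0.2118, measures how hard the graph is to disconnect: larger values mean better connectivity.

0.2118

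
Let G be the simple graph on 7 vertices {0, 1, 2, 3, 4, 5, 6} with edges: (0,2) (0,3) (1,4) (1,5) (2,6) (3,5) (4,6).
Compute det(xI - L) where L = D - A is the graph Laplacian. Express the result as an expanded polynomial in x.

x^7 - 14x^6 + 77x^5 - 210x^4 + 294x^3 - 196x^2 + 49x

Reading degrees in the order [0, 1, 2, 3, 4, 5, 6] gives [2, 2, 2, 2, 2, 2, 2]; set D = diag(2, 2, 2, 2, 2, 2, 2) and form L = D - A. Computing det(xI - L) by cofactor expansion (or equivalently via sum-over-permutations) gives x^7 - 14x^6 + 77x^5 - 210x^4 + 294x^3 - 196x^2 + 49x. Since p(0) = det(-L) = 0, x divides p(x).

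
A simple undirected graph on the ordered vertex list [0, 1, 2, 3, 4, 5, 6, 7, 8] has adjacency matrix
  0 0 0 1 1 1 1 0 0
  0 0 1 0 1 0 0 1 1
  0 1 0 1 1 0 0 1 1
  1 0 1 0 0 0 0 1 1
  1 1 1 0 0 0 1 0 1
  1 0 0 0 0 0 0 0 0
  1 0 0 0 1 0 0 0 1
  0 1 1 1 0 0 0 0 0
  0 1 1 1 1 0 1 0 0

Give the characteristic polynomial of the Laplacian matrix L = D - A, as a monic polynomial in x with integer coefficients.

Each diagonal entry of L is the vertex degree and each off-diagonal entry is -1 where an edge is present, 0 otherwise; in the order [0, 1, 2, 3, 4, 5, 6, 7, 8] the diagonal is [4, 4, 5, 4, 5, 1, 3, 3, 5]. L has integer entries, so p(x) = det(xI - L) has integer coefficients. Expanding the determinant yields x^9 - 34x^8 + 490x^7 - 3890x^6 + 18480x^5 - 53276x^4 + 89677x^3 - 78602x^2 + 26199x. The coefficient of x^8 equals -trace(L) = -34, matching the sum of degrees. By the matrix-tree theorem the graph has (1/9) * product of the nonzero eigenvalues = 2911 spanning trees. The largest eigenvalue, 6.8267, is at most the vertex count 9.

x^9 - 34x^8 + 490x^7 - 3890x^6 + 18480x^5 - 53276x^4 + 89677x^3 - 78602x^2 + 26199x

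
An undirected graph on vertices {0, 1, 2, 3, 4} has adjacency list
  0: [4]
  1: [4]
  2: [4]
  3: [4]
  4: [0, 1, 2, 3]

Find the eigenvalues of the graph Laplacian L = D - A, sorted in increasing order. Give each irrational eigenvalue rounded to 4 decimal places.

[0, 1, 1, 1, 5]

With the vertex order [0, 1, 2, 3, 4], the degrees are [1, 1, 1, 1, 4], giving D = diag(1, 1, 1, 1, 4) and L = D - A. L is symmetric positive semidefinite, so every eigenvalue is real and nonnegative. The single zero eigenvalue shows the graph is connected. There is one zero in the spectrum, matching the 1 component. The largest eigenvalue, 5, is at most the vertex count 5.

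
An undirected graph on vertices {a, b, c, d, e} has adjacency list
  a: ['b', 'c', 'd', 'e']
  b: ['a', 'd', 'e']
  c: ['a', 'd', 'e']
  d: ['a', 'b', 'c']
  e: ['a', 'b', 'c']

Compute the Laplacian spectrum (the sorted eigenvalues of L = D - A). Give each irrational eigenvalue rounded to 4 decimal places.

Reading degrees in the order [a, b, c, d, e] gives [4, 3, 3, 3, 3]; set D = diag(4, 3, 3, 3, 3) and form L = D - A. L is symmetric positive semidefinite, so every eigenvalue is real and nonnegative. By the matrix-tree theorem the graph has (1/5) * product of the nonzero eigenvalues = 45 spanning trees.

[0, 3, 3, 5, 5]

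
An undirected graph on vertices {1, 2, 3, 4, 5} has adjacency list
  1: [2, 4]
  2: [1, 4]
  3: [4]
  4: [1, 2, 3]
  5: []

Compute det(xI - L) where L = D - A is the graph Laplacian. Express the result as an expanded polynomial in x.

With the vertex order [1, 2, 3, 4, 5], the degrees are [2, 2, 1, 3, 0], giving D = diag(2, 2, 1, 3, 0) and L = D - A. The eigenvalues of L are [0, 0, 1, 3, 4]; the characteristic polynomial is the product of (x - lambda_i), which multiplies out to x^5 - 8x^4 + 19x^3 - 12x^2. The coefficient of x^4 equals -trace(L) = -8, matching the sum of degrees. There are 2 zeros in the spectrum, matching the 2 components.

x^5 - 8x^4 + 19x^3 - 12x^2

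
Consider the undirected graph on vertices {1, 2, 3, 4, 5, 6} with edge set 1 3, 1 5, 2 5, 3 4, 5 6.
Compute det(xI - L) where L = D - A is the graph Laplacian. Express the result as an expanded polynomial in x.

With the vertex order [1, 2, 3, 4, 5, 6], the degrees are [2, 1, 2, 1, 3, 1], giving D = diag(2, 1, 2, 1, 3, 1) and L = D - A. Computing det(xI - L) by cofactor expansion (or equivalently via sum-over-permutations) gives x^6 - 10x^5 + 35x^4 - 52x^3 + 32x^2 - 6x. The coefficient of x^5 equals -trace(L) = -10, matching the sum of degrees. There is one zero in the spectrum, matching the 1 component.

x^6 - 10x^5 + 35x^4 - 52x^3 + 32x^2 - 6x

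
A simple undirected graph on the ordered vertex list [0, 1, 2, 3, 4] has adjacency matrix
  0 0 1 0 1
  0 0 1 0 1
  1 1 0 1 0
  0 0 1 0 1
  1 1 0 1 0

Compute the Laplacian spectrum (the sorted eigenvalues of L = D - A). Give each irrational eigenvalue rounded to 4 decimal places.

[0, 2, 2, 3, 5]

With the vertex order [0, 1, 2, 3, 4], the degrees are [2, 2, 3, 2, 3], giving D = diag(2, 2, 3, 2, 3) and L = D - A. L is symmetric positive semidefinite, so every eigenvalue is real and nonnegative. There is one zero in the spectrum, matching the 1 component. By the matrix-tree theorem the graph has (1/5) * product of the nonzero eigenvalues = 12 spanning trees.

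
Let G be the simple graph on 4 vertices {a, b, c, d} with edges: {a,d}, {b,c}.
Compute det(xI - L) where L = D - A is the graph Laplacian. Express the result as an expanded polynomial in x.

With the vertex order [a, b, c, d], the degrees are [1, 1, 1, 1], giving D = diag(1, 1, 1, 1) and L = D - A. L has integer entries, so p(x) = det(xI - L) has integer coefficients. Expanding the determinant yields x^4 - 4x^3 + 4x^2. The coefficient of x^3 equals -trace(L) = -4, matching the sum of degrees. The largest eigenvalue, 2, is at most the vertex count 4. The eigenvalues sum to 4, which equals trace(L) = 2|E|.

x^4 - 4x^3 + 4x^2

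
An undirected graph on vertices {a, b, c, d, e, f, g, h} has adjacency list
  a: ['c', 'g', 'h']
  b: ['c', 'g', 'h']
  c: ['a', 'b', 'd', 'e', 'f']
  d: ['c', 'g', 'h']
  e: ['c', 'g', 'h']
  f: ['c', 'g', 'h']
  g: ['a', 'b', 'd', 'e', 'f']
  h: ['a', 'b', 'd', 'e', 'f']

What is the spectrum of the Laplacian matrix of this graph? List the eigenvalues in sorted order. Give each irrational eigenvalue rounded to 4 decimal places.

Reading degrees in the order [a, b, c, d, e, f, g, h] gives [3, 3, 5, 3, 3, 3, 5, 5]; set D = diag(3, 3, 5, 3, 3, 3, 5, 5) and form L = D - A. Since every row of L sums to 0, the all-ones vector is in the kernel and 0 is an eigenvalue. The single zero eigenvalue shows the graph is connected.

[0, 3, 3, 3, 3, 5, 5, 8]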